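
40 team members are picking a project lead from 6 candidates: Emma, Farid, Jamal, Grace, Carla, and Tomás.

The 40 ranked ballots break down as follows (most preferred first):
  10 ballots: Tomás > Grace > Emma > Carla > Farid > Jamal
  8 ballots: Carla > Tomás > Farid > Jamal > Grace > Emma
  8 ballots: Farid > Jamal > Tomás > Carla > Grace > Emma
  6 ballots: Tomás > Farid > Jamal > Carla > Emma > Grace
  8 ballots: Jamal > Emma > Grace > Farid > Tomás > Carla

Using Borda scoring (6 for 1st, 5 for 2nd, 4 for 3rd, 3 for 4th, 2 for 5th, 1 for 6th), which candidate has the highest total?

Emma: 10×4 + 8×1 + 8×1 + 6×2 + 8×5 = 108
Farid: 10×2 + 8×4 + 8×6 + 6×5 + 8×3 = 154
Jamal: 10×1 + 8×3 + 8×5 + 6×4 + 8×6 = 146
Grace: 10×5 + 8×2 + 8×2 + 6×1 + 8×4 = 120
Carla: 10×3 + 8×6 + 8×3 + 6×3 + 8×1 = 128
Tomás: 10×6 + 8×5 + 8×4 + 6×6 + 8×2 = 184

Tomás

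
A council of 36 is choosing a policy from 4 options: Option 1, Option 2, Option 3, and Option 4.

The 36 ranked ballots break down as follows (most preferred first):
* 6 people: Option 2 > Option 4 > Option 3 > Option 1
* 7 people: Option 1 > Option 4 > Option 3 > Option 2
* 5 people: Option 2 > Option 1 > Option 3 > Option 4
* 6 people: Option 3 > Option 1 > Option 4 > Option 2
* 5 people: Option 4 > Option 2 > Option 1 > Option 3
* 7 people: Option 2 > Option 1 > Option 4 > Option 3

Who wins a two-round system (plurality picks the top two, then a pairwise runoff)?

Option 2

Round 1 first-place votes: Option 1 7, Option 2 18, Option 3 6, Option 4 5. Option 2 and Option 1 advance.
Runoff: Option 2 is ranked above Option 1 on 23 ballots, Option 1 above Option 2 on 13.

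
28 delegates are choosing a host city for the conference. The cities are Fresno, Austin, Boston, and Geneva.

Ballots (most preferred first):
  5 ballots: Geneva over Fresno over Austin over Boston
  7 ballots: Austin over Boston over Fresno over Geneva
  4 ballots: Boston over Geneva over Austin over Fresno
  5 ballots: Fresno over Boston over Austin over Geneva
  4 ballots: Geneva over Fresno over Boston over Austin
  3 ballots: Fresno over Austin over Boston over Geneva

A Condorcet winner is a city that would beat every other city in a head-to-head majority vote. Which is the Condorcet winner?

Fresno

Fresno vs Austin: 17–11
Fresno vs Boston: 17–11
Fresno vs Geneva: 15–13
Fresno beats every other city.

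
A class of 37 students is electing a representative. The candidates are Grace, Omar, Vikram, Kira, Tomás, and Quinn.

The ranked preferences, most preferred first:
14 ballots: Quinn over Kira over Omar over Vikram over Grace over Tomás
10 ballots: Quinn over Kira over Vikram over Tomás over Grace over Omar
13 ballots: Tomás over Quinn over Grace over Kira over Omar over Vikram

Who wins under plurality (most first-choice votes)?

First-place votes: Grace 0, Omar 0, Vikram 0, Kira 0, Tomás 13, Quinn 24.

Quinn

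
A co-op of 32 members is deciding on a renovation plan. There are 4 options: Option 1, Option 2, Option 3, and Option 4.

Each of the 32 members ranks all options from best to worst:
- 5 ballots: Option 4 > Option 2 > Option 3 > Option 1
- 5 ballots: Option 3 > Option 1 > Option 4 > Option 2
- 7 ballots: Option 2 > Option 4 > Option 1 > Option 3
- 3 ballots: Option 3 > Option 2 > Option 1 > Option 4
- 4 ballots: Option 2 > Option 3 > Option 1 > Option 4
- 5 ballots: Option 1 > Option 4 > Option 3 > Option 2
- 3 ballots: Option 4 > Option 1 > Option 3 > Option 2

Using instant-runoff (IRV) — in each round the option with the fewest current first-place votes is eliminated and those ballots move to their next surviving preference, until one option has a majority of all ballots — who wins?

Option 4

Round 1: Option 1 5, Option 2 11, Option 3 8, Option 4 8. Option 1 eliminated.
Round 2: Option 2 11, Option 3 8, Option 4 13. Option 3 eliminated.
Round 3: Option 2 14, Option 4 18. Option 4 has a majority (≥17).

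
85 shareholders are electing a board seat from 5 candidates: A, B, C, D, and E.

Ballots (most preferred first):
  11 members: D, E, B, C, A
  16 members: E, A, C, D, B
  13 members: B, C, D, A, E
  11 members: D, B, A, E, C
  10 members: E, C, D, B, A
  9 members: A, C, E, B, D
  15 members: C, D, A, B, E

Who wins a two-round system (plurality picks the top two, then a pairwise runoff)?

Round 1 first-place votes: A 9, B 13, C 15, D 22, E 26. E and D advance.
Runoff: E is ranked above D on 35 ballots, D above E on 50.

D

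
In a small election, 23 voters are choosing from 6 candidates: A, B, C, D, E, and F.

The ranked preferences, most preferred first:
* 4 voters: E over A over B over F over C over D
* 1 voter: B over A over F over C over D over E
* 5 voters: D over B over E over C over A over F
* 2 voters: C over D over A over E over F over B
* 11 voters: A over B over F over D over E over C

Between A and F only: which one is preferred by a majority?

A is ranked above F on 23 ballots; F above A on 0.

A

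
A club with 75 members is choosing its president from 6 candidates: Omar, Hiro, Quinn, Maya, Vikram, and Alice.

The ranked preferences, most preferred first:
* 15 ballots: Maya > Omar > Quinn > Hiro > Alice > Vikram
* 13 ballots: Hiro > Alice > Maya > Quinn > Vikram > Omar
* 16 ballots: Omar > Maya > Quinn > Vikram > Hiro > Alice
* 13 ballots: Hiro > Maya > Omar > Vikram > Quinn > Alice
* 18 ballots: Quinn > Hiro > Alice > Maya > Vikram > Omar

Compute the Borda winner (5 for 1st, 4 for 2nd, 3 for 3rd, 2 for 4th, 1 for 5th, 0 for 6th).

Maya

Omar: 15×4 + 13×0 + 16×5 + 13×3 + 18×0 = 179
Hiro: 15×2 + 13×5 + 16×1 + 13×5 + 18×4 = 248
Quinn: 15×3 + 13×2 + 16×3 + 13×1 + 18×5 = 222
Maya: 15×5 + 13×3 + 16×4 + 13×4 + 18×2 = 266
Vikram: 15×0 + 13×1 + 16×2 + 13×2 + 18×1 = 89
Alice: 15×1 + 13×4 + 16×0 + 13×0 + 18×3 = 121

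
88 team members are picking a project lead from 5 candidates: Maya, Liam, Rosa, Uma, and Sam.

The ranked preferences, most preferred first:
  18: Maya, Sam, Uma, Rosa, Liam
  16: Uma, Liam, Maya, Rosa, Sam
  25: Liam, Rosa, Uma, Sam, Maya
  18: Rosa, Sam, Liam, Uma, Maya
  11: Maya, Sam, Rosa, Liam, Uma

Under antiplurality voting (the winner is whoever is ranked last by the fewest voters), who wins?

Last-place votes: Maya 43, Liam 18, Rosa 0, Uma 11, Sam 16.

Rosa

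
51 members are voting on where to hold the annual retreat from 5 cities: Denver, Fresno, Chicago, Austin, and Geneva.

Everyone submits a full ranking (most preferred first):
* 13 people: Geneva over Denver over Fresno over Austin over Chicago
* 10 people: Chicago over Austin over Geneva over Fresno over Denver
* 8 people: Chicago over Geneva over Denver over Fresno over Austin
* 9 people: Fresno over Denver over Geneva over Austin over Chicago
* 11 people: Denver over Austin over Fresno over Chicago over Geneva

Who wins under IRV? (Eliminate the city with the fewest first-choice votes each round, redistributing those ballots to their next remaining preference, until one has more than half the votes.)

Round 1: Denver 11, Fresno 9, Chicago 18, Austin 0, Geneva 13. Austin eliminated.
Round 2: Denver 11, Fresno 9, Chicago 18, Geneva 13. Fresno eliminated.
Round 3: Denver 20, Chicago 18, Geneva 13. Geneva eliminated.
Round 4: Denver 33, Chicago 18. Denver has a majority (≥26).

Denver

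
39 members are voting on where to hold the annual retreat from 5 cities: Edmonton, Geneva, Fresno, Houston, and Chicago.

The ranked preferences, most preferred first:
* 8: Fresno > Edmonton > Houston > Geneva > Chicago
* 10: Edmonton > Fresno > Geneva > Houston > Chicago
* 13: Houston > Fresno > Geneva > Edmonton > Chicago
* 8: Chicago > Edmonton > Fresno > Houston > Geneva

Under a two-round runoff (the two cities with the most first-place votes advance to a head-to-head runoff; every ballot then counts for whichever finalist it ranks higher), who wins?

Edmonton

Round 1 first-place votes: Edmonton 10, Geneva 0, Fresno 8, Houston 13, Chicago 8. Houston and Edmonton advance.
Runoff: Houston is ranked above Edmonton on 13 ballots, Edmonton above Houston on 26.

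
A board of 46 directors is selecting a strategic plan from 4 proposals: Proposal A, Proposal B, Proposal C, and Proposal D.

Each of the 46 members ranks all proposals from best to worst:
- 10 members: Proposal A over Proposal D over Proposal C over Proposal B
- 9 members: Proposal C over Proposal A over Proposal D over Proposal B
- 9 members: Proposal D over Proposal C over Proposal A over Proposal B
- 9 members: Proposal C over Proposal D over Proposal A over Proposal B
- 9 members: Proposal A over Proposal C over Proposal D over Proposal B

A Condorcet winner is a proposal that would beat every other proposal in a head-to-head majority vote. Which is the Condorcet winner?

Proposal C vs Proposal A: 27–19
Proposal C vs Proposal B: 46–0
Proposal C vs Proposal D: 27–19
Proposal C beats every other proposal.

Proposal C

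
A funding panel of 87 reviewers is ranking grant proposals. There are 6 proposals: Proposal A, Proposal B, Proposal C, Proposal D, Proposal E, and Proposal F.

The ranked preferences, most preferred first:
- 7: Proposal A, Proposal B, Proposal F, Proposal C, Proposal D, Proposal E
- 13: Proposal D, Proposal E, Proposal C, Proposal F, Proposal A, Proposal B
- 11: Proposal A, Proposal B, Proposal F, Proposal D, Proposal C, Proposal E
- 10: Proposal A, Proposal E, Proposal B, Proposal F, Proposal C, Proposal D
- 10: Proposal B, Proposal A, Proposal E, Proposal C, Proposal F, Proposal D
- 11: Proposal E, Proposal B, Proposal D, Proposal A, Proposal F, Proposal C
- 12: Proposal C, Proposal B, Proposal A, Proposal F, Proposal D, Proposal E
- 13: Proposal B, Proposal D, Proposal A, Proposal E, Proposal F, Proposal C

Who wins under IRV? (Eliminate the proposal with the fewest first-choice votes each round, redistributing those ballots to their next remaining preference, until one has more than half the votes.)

Round 1: Proposal A 28, Proposal B 23, Proposal C 12, Proposal D 13, Proposal E 11, Proposal F 0. Proposal F eliminated.
Round 2: Proposal A 28, Proposal B 23, Proposal C 12, Proposal D 13, Proposal E 11. Proposal E eliminated.
Round 3: Proposal A 28, Proposal B 34, Proposal C 12, Proposal D 13. Proposal C eliminated.
Round 4: Proposal A 28, Proposal B 46, Proposal D 13. Proposal B has a majority (≥44).

Proposal B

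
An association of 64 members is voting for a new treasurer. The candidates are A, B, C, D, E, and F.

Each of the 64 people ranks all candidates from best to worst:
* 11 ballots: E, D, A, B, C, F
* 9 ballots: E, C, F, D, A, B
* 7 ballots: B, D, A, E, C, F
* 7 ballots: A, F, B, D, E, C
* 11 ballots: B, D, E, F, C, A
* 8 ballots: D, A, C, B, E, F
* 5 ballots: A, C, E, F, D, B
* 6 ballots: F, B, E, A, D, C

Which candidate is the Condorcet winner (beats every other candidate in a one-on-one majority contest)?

D vs A: 46–18
D vs B: 33–31
D vs C: 50–14
D vs E: 33–31
D vs F: 37–27
D beats every other candidate.

D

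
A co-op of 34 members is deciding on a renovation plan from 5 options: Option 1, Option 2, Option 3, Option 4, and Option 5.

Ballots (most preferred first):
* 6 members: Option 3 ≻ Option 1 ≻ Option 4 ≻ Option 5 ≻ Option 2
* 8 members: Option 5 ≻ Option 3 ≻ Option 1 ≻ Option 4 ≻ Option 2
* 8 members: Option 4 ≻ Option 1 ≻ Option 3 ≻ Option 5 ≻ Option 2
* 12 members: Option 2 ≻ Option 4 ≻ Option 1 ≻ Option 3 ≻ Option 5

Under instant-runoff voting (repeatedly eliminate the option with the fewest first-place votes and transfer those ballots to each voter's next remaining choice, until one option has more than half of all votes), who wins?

Option 4

Round 1: Option 1 0, Option 2 12, Option 3 6, Option 4 8, Option 5 8. Option 1 eliminated.
Round 2: Option 2 12, Option 3 6, Option 4 8, Option 5 8. Option 3 eliminated.
Round 3: Option 2 12, Option 4 14, Option 5 8. Option 5 eliminated.
Round 4: Option 2 12, Option 4 22. Option 4 has a majority (≥18).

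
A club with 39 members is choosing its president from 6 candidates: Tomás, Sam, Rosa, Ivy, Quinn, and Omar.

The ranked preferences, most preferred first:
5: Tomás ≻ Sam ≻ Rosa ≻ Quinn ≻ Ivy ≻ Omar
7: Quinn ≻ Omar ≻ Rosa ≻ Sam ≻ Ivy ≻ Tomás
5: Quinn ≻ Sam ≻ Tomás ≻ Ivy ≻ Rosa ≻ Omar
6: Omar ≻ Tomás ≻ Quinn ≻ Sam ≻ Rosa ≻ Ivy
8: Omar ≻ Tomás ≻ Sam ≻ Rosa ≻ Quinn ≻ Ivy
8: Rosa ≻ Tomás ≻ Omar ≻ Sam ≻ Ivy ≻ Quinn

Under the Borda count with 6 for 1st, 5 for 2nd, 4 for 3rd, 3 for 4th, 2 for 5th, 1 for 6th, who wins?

Tomás: 5×6 + 7×1 + 5×4 + 6×5 + 8×5 + 8×5 = 167
Sam: 5×5 + 7×3 + 5×5 + 6×3 + 8×4 + 8×3 = 145
Rosa: 5×4 + 7×4 + 5×2 + 6×2 + 8×3 + 8×6 = 142
Ivy: 5×2 + 7×2 + 5×3 + 6×1 + 8×1 + 8×2 = 69
Quinn: 5×3 + 7×6 + 5×6 + 6×4 + 8×2 + 8×1 = 135
Omar: 5×1 + 7×5 + 5×1 + 6×6 + 8×6 + 8×4 = 161

Tomás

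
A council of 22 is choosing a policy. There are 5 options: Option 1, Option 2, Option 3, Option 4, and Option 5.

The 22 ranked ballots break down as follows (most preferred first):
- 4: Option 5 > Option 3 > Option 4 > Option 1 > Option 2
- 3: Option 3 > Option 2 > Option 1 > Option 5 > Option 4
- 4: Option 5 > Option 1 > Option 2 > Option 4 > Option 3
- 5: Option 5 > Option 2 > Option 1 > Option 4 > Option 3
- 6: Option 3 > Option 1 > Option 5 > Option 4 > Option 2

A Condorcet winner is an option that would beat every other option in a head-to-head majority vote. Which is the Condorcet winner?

Option 5 vs Option 1: 13–9
Option 5 vs Option 2: 19–3
Option 5 vs Option 3: 13–9
Option 5 vs Option 4: 22–0
Option 5 beats every other option.

Option 5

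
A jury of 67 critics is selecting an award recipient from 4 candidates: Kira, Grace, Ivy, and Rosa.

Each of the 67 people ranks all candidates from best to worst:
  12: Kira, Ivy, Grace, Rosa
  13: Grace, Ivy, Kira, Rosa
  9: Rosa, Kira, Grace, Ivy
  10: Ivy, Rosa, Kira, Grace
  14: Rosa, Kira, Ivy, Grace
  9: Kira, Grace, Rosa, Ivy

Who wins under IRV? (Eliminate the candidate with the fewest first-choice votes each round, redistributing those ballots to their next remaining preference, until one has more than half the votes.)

Round 1: Kira 21, Grace 13, Ivy 10, Rosa 23. Ivy eliminated.
Round 2: Kira 21, Grace 13, Rosa 33. Grace eliminated.
Round 3: Kira 34, Rosa 33. Kira has a majority (≥34).

Kira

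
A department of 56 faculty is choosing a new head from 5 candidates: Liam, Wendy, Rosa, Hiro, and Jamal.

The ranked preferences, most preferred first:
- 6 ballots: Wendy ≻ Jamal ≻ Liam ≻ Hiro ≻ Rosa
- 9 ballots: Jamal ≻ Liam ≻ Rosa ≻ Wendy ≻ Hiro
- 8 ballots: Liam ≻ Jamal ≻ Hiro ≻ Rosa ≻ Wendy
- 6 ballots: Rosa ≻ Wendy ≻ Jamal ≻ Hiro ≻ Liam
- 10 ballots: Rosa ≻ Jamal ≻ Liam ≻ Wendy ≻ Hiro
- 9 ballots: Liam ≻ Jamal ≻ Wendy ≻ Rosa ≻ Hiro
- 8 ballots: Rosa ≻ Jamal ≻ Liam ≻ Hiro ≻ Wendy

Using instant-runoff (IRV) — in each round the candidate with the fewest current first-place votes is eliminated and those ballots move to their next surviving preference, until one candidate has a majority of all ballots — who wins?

Round 1: Liam 17, Wendy 6, Rosa 24, Hiro 0, Jamal 9. Hiro eliminated.
Round 2: Liam 17, Wendy 6, Rosa 24, Jamal 9. Wendy eliminated.
Round 3: Liam 17, Rosa 24, Jamal 15. Jamal eliminated.
Round 4: Liam 32, Rosa 24. Liam has a majority (≥29).

Liam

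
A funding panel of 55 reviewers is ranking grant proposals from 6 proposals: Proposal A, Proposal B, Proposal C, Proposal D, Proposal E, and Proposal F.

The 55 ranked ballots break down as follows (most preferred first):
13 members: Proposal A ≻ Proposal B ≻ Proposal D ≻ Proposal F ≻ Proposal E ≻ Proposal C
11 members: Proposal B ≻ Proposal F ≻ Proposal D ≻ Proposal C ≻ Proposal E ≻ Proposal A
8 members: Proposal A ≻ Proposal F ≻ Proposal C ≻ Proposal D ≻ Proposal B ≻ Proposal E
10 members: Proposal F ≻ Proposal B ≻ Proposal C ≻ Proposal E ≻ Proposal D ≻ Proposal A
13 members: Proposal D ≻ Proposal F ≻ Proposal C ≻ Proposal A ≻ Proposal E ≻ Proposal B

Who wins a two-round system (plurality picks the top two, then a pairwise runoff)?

Round 1 first-place votes: Proposal A 21, Proposal B 11, Proposal C 0, Proposal D 13, Proposal E 0, Proposal F 10. Proposal A and Proposal D advance.
Runoff: Proposal A is ranked above Proposal D on 21 ballots, Proposal D above Proposal A on 34.

Proposal D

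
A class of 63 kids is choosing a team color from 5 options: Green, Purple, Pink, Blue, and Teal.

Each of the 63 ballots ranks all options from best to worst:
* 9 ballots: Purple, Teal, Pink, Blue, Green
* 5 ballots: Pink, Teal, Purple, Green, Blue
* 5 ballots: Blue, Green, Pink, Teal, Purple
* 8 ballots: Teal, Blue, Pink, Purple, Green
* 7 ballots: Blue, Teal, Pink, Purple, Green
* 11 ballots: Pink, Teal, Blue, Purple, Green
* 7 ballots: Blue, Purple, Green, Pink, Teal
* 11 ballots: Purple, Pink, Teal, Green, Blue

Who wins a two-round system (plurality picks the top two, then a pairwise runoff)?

Round 1 first-place votes: Green 0, Purple 20, Pink 16, Blue 19, Teal 8. Purple and Blue advance.
Runoff: Purple is ranked above Blue on 25 ballots, Blue above Purple on 38.

Blue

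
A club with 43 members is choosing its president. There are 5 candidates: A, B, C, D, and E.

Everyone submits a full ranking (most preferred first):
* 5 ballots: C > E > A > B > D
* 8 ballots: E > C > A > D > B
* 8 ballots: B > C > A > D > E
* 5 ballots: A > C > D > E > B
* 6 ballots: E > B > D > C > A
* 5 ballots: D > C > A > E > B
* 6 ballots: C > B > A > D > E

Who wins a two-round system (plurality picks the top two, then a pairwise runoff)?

Round 1 first-place votes: A 5, B 8, C 11, D 5, E 14. E and C advance.
Runoff: E is ranked above C on 14 ballots, C above E on 29.

C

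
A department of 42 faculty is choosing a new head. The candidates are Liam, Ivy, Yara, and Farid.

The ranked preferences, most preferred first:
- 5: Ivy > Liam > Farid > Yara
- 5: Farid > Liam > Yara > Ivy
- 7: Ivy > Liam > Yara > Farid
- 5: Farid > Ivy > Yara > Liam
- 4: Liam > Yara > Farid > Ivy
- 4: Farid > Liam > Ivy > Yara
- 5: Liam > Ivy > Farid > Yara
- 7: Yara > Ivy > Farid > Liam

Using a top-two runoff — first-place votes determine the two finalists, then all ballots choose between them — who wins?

Round 1 first-place votes: Liam 9, Ivy 12, Yara 7, Farid 14. Farid and Ivy advance.
Runoff: Farid is ranked above Ivy on 18 ballots, Ivy above Farid on 24.

Ivy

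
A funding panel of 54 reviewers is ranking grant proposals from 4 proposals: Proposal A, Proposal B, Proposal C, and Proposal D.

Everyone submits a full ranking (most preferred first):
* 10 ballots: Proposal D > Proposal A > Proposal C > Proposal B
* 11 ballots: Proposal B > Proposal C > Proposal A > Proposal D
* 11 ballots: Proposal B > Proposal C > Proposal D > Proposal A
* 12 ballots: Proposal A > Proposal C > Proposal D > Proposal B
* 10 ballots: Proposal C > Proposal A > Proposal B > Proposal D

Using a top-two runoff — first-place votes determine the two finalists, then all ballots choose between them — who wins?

Proposal A

Round 1 first-place votes: Proposal A 12, Proposal B 22, Proposal C 10, Proposal D 10. Proposal B and Proposal A advance.
Runoff: Proposal B is ranked above Proposal A on 22 ballots, Proposal A above Proposal B on 32.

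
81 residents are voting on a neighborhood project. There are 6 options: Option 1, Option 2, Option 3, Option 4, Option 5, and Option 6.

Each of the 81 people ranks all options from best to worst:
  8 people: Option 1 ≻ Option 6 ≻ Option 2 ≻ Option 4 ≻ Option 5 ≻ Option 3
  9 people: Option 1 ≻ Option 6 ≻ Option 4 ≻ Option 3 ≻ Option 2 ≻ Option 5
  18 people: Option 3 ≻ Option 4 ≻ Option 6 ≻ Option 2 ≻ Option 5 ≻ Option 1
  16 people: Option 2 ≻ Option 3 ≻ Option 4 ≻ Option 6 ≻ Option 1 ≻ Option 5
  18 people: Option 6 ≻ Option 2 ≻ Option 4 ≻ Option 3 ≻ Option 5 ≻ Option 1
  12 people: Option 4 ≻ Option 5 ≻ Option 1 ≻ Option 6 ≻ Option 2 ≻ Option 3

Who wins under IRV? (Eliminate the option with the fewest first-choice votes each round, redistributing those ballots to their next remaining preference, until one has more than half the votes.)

Option 3

Round 1: Option 1 17, Option 2 16, Option 3 18, Option 4 12, Option 5 0, Option 6 18. Option 5 eliminated.
Round 2: Option 1 17, Option 2 16, Option 3 18, Option 4 12, Option 6 18. Option 4 eliminated.
Round 3: Option 1 29, Option 2 16, Option 3 18, Option 6 18. Option 2 eliminated.
Round 4: Option 1 29, Option 3 34, Option 6 18. Option 6 eliminated.
Round 5: Option 1 29, Option 3 52. Option 3 has a majority (≥41).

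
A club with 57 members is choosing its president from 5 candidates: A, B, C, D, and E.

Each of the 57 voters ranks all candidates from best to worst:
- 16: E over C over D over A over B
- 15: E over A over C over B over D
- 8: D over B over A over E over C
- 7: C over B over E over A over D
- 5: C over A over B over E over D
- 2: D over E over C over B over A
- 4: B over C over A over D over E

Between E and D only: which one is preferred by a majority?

E is ranked above D on 43 ballots; D above E on 14.

E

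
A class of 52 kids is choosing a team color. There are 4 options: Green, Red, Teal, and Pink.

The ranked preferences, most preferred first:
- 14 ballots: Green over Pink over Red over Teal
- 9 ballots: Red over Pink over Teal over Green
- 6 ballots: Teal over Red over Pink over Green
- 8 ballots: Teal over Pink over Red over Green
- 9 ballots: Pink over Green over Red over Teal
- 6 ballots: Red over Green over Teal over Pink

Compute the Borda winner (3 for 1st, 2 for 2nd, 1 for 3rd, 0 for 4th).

Pink

Green: 14×3 + 9×0 + 6×0 + 8×0 + 9×2 + 6×2 = 72
Red: 14×1 + 9×3 + 6×2 + 8×1 + 9×1 + 6×3 = 88
Teal: 14×0 + 9×1 + 6×3 + 8×3 + 9×0 + 6×1 = 57
Pink: 14×2 + 9×2 + 6×1 + 8×2 + 9×3 + 6×0 = 95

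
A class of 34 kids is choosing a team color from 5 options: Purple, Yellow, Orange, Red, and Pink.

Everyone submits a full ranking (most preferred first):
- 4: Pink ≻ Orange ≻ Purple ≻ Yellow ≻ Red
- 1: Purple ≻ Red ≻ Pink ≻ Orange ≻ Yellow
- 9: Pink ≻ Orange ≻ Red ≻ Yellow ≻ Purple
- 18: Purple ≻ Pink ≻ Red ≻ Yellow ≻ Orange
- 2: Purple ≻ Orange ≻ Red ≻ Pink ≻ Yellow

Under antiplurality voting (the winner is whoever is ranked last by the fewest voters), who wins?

Last-place votes: Purple 9, Yellow 3, Orange 18, Red 4, Pink 0.

Pink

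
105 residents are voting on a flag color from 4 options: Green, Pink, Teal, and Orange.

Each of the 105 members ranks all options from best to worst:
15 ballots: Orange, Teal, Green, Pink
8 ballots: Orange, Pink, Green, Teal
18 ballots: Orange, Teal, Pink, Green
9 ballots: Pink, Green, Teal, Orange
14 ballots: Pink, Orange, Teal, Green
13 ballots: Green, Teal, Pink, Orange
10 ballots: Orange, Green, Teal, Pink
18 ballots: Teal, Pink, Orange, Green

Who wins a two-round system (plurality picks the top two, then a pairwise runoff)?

Pink

Round 1 first-place votes: Green 13, Pink 23, Teal 18, Orange 51. Orange and Pink advance.
Runoff: Orange is ranked above Pink on 51 ballots, Pink above Orange on 54.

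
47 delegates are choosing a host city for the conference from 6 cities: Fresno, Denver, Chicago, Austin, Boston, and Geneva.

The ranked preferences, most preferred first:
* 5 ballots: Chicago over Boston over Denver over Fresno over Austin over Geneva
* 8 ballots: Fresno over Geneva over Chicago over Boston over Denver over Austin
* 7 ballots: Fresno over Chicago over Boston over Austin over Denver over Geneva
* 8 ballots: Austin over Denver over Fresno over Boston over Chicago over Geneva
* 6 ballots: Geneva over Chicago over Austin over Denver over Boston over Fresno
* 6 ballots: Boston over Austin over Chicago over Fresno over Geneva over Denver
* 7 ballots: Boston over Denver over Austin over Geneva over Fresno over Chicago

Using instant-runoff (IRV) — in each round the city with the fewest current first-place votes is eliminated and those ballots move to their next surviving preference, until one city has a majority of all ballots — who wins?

Boston

Round 1: Fresno 15, Denver 0, Chicago 5, Austin 8, Boston 13, Geneva 6. Denver eliminated.
Round 2: Fresno 15, Chicago 5, Austin 8, Boston 13, Geneva 6. Chicago eliminated.
Round 3: Fresno 15, Austin 8, Boston 18, Geneva 6. Geneva eliminated.
Round 4: Fresno 15, Austin 14, Boston 18. Austin eliminated.
Round 5: Fresno 23, Boston 24. Boston has a majority (≥24).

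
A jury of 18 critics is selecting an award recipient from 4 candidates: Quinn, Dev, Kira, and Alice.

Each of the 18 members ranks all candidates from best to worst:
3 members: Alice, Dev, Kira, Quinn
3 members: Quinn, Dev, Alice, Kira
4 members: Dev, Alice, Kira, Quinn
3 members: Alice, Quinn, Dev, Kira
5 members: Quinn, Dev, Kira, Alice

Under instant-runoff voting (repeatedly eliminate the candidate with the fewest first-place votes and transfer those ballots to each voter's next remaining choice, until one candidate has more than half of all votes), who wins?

Alice

Round 1: Quinn 8, Dev 4, Kira 0, Alice 6. Kira eliminated.
Round 2: Quinn 8, Dev 4, Alice 6. Dev eliminated.
Round 3: Quinn 8, Alice 10. Alice has a majority (≥10).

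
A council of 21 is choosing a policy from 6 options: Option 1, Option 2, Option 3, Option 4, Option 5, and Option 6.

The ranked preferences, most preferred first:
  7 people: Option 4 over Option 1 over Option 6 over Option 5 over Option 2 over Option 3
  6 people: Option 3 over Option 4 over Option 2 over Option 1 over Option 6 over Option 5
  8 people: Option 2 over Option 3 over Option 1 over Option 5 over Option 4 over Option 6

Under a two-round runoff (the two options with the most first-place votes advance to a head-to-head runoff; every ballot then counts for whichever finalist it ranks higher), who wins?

Option 4

Round 1 first-place votes: Option 1 0, Option 2 8, Option 3 6, Option 4 7, Option 5 0, Option 6 0. Option 2 and Option 4 advance.
Runoff: Option 2 is ranked above Option 4 on 8 ballots, Option 4 above Option 2 on 13.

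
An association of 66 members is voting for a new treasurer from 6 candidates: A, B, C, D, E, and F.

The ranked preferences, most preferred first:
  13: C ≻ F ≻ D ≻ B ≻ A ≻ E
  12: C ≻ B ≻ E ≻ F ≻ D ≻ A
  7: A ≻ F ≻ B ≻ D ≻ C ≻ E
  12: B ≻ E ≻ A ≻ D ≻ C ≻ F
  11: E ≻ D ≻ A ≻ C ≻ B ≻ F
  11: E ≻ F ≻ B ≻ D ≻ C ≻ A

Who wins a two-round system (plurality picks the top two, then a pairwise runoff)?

E

Round 1 first-place votes: A 7, B 12, C 25, D 0, E 22, F 0. C and E advance.
Runoff: C is ranked above E on 32 ballots, E above C on 34.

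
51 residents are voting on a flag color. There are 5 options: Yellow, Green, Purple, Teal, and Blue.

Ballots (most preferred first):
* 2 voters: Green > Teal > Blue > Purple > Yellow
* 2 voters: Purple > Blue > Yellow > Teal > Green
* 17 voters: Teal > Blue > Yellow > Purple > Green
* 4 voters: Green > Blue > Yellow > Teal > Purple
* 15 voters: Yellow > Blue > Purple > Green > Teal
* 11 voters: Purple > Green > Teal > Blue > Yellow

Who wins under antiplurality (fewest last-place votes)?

Last-place votes: Yellow 13, Green 19, Purple 4, Teal 15, Blue 0.

Blue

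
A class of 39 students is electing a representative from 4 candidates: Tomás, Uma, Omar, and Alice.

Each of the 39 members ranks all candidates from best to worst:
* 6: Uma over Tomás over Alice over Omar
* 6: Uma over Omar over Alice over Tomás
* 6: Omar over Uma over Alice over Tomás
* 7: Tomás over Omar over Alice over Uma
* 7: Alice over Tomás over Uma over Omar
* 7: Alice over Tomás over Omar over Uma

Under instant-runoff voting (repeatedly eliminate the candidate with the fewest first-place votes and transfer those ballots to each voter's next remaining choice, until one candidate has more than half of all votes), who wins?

Round 1: Tomás 7, Uma 12, Omar 6, Alice 14. Omar eliminated.
Round 2: Tomás 7, Uma 18, Alice 14. Tomás eliminated.
Round 3: Uma 18, Alice 21. Alice has a majority (≥20).

Alice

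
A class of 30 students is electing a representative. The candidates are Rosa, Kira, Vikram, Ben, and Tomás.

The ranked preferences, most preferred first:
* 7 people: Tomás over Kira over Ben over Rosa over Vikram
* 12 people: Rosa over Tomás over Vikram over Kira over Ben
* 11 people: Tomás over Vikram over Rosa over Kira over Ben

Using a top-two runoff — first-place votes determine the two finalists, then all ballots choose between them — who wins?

Round 1 first-place votes: Rosa 12, Kira 0, Vikram 0, Ben 0, Tomás 18. Tomás and Rosa advance.
Runoff: Tomás is ranked above Rosa on 18 ballots, Rosa above Tomás on 12.

Tomás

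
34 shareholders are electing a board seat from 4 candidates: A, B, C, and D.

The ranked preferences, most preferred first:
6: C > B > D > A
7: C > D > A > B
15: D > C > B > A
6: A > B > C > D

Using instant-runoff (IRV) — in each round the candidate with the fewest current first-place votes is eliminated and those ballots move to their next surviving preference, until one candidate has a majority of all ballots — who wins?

C

Round 1: A 6, B 0, C 13, D 15. B eliminated.
Round 2: A 6, C 13, D 15. A eliminated.
Round 3: C 19, D 15. C has a majority (≥18).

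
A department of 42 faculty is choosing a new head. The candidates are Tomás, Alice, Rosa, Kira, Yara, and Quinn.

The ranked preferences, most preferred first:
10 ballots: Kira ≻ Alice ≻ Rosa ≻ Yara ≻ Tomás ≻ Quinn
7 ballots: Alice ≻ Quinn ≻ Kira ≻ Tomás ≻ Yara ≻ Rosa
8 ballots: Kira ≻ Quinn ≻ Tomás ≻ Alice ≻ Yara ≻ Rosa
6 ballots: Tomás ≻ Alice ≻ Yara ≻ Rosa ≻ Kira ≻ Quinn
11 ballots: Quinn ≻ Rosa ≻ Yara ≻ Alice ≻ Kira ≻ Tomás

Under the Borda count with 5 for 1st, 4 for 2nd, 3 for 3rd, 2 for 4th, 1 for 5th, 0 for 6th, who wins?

Alice

Tomás: 10×1 + 7×2 + 8×3 + 6×5 + 11×0 = 78
Alice: 10×4 + 7×5 + 8×2 + 6×4 + 11×2 = 137
Rosa: 10×3 + 7×0 + 8×0 + 6×2 + 11×4 = 86
Kira: 10×5 + 7×3 + 8×5 + 6×1 + 11×1 = 128
Yara: 10×2 + 7×1 + 8×1 + 6×3 + 11×3 = 86
Quinn: 10×0 + 7×4 + 8×4 + 6×0 + 11×5 = 115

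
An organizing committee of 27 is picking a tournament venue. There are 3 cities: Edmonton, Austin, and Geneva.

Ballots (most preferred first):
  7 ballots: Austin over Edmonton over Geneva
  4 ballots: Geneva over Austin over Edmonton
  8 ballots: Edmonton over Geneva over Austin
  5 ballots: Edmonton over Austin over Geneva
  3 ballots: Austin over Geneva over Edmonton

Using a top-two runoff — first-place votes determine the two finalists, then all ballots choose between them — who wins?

Austin

Round 1 first-place votes: Edmonton 13, Austin 10, Geneva 4. Edmonton and Austin advance.
Runoff: Edmonton is ranked above Austin on 13 ballots, Austin above Edmonton on 14.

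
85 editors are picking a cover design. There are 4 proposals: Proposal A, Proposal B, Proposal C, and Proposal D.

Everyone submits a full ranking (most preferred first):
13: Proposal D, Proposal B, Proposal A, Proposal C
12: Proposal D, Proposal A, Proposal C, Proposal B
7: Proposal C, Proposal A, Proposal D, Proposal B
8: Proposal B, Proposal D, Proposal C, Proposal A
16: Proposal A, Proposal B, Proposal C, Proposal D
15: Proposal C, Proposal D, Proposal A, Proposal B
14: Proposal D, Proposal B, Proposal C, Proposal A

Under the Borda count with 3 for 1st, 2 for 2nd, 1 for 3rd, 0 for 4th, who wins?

Proposal D

Proposal A: 13×1 + 12×2 + 7×2 + 8×0 + 16×3 + 15×1 + 14×0 = 114
Proposal B: 13×2 + 12×0 + 7×0 + 8×3 + 16×2 + 15×0 + 14×2 = 110
Proposal C: 13×0 + 12×1 + 7×3 + 8×1 + 16×1 + 15×3 + 14×1 = 116
Proposal D: 13×3 + 12×3 + 7×1 + 8×2 + 16×0 + 15×2 + 14×3 = 170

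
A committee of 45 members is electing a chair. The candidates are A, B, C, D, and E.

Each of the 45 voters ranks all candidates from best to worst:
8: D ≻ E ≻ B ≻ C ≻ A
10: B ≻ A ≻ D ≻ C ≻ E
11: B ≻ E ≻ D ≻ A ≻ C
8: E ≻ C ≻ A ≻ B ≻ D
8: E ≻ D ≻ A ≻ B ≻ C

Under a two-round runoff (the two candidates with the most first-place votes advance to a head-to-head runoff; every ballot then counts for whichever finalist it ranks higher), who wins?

Round 1 first-place votes: A 0, B 21, C 0, D 8, E 16. B and E advance.
Runoff: B is ranked above E on 21 ballots, E above B on 24.

E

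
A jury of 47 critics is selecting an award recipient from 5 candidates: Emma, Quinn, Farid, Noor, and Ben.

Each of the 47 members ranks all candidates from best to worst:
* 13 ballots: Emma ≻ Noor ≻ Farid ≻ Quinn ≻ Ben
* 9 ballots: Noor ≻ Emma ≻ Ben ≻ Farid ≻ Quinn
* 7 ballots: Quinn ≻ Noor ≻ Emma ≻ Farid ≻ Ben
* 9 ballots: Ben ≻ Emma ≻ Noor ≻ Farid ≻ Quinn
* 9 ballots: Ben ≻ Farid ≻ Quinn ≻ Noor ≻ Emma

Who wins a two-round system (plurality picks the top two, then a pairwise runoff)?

Emma

Round 1 first-place votes: Emma 13, Quinn 7, Farid 0, Noor 9, Ben 18. Ben and Emma advance.
Runoff: Ben is ranked above Emma on 18 ballots, Emma above Ben on 29.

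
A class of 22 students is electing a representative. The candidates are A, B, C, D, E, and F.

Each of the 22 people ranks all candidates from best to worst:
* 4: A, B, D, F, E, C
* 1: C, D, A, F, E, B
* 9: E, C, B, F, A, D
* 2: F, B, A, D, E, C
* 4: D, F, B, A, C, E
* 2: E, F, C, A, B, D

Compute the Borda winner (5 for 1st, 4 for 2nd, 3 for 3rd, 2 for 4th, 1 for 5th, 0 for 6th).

A: 4×5 + 1×3 + 9×1 + 2×3 + 4×2 + 2×2 = 50
B: 4×4 + 1×0 + 9×3 + 2×4 + 4×3 + 2×1 = 65
C: 4×0 + 1×5 + 9×4 + 2×0 + 4×1 + 2×3 = 51
D: 4×3 + 1×4 + 9×0 + 2×2 + 4×5 + 2×0 = 40
E: 4×1 + 1×1 + 9×5 + 2×1 + 4×0 + 2×5 = 62
F: 4×2 + 1×2 + 9×2 + 2×5 + 4×4 + 2×4 = 62

B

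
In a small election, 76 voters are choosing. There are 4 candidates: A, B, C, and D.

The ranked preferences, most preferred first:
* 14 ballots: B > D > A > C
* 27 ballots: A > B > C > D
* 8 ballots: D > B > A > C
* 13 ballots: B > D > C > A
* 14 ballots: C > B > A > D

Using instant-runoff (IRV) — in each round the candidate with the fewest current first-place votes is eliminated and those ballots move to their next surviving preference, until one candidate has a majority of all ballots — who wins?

Round 1: A 27, B 27, C 14, D 8. D eliminated.
Round 2: A 27, B 35, C 14. C eliminated.
Round 3: A 27, B 49. B has a majority (≥39).

B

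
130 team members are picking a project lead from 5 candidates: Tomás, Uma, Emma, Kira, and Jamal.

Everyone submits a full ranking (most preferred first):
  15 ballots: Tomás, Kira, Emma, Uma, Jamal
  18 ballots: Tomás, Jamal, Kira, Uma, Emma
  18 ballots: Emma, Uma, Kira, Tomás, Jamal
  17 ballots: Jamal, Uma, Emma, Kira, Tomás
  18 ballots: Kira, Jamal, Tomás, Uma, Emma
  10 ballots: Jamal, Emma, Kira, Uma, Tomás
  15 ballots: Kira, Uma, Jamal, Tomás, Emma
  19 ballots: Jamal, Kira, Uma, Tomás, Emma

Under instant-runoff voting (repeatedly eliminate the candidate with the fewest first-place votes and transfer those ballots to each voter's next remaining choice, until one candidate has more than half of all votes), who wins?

Kira

Round 1: Tomás 33, Uma 0, Emma 18, Kira 33, Jamal 46. Uma eliminated.
Round 2: Tomás 33, Emma 18, Kira 33, Jamal 46. Emma eliminated.
Round 3: Tomás 33, Kira 51, Jamal 46. Tomás eliminated.
Round 4: Kira 66, Jamal 64. Kira has a majority (≥66).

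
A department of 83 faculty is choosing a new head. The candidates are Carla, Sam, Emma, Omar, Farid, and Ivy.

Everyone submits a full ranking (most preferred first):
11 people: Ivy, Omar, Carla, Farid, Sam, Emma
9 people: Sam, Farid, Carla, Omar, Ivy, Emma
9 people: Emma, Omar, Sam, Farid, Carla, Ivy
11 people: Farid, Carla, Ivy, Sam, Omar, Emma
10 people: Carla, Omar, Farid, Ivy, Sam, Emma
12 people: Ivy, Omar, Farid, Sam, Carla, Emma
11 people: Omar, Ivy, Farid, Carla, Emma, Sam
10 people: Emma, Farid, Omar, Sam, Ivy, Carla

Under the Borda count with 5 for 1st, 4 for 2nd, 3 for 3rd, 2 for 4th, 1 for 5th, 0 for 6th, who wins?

Carla: 11×3 + 9×3 + 9×1 + 11×4 + 10×5 + 12×1 + 11×2 + 10×0 = 197
Sam: 11×1 + 9×5 + 9×3 + 11×2 + 10×1 + 12×2 + 11×0 + 10×2 = 159
Emma: 11×0 + 9×0 + 9×5 + 11×0 + 10×0 + 12×0 + 11×1 + 10×5 = 106
Omar: 11×4 + 9×2 + 9×4 + 11×1 + 10×4 + 12×4 + 11×5 + 10×3 = 282
Farid: 11×2 + 9×4 + 9×2 + 11×5 + 10×3 + 12×3 + 11×3 + 10×4 = 270
Ivy: 11×5 + 9×1 + 9×0 + 11×3 + 10×2 + 12×5 + 11×4 + 10×1 = 231

Omar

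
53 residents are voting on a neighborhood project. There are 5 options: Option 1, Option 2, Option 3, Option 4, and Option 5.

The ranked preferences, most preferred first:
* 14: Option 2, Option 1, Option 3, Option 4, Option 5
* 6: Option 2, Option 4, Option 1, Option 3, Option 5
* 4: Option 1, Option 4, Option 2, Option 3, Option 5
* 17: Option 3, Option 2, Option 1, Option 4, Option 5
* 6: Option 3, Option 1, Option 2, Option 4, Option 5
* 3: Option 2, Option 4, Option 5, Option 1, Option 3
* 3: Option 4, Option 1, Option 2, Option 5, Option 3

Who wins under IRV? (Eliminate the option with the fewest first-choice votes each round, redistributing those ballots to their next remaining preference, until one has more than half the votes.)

Round 1: Option 1 4, Option 2 23, Option 3 23, Option 4 3, Option 5 0. Option 5 eliminated.
Round 2: Option 1 4, Option 2 23, Option 3 23, Option 4 3. Option 4 eliminated.
Round 3: Option 1 7, Option 2 23, Option 3 23. Option 1 eliminated.
Round 4: Option 2 30, Option 3 23. Option 2 has a majority (≥27).

Option 2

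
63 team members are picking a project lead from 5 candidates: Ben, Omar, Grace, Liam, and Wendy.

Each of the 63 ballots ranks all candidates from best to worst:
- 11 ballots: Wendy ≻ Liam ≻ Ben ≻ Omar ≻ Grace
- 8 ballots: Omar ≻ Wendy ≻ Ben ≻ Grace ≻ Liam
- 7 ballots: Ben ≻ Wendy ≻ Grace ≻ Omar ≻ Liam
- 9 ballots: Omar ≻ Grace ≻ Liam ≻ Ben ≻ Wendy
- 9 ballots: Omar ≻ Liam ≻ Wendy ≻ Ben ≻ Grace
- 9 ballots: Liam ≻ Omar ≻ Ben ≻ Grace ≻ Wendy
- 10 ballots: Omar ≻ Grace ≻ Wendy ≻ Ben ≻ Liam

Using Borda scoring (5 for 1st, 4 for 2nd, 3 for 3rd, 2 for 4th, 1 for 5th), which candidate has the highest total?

Ben: 11×3 + 8×3 + 7×5 + 9×2 + 9×2 + 9×3 + 10×2 = 175
Omar: 11×2 + 8×5 + 7×2 + 9×5 + 9×5 + 9×4 + 10×5 = 252
Grace: 11×1 + 8×2 + 7×3 + 9×4 + 9×1 + 9×2 + 10×4 = 151
Liam: 11×4 + 8×1 + 7×1 + 9×3 + 9×4 + 9×5 + 10×1 = 177
Wendy: 11×5 + 8×4 + 7×4 + 9×1 + 9×3 + 9×1 + 10×3 = 190

Omar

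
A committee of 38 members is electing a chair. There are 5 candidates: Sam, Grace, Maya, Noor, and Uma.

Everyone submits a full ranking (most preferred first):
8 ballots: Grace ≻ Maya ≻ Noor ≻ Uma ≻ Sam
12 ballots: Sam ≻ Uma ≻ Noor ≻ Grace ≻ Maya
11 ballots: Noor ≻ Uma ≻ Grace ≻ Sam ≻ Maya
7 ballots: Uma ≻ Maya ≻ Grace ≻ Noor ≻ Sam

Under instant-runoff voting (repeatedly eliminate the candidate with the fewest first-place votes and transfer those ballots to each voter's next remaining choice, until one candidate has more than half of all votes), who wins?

Grace

Round 1: Sam 12, Grace 8, Maya 0, Noor 11, Uma 7. Maya eliminated.
Round 2: Sam 12, Grace 8, Noor 11, Uma 7. Uma eliminated.
Round 3: Sam 12, Grace 15, Noor 11. Noor eliminated.
Round 4: Sam 12, Grace 26. Grace has a majority (≥20).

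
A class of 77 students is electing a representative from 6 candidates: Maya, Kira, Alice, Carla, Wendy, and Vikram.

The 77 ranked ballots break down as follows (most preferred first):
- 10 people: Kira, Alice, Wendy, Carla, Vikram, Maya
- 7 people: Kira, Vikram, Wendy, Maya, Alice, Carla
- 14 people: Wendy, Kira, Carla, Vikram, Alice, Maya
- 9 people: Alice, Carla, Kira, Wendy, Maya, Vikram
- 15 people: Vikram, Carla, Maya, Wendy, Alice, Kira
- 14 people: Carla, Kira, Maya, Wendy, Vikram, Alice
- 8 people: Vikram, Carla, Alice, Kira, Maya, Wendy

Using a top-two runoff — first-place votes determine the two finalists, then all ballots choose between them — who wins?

Kira

Round 1 first-place votes: Maya 0, Kira 17, Alice 9, Carla 14, Wendy 14, Vikram 23. Vikram and Kira advance.
Runoff: Vikram is ranked above Kira on 23 ballots, Kira above Vikram on 54.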